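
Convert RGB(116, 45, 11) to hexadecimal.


R = 116 → 74 (hex)
G = 45 → 2D (hex)
B = 11 → 0B (hex)
Hex = #742D0B


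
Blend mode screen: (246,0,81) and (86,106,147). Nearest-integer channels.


Screen: C = 255 - (255-A)×(255-B)/255, rounded to nearest integer
R: 255 - (255-246)×(255-86)/255 = 255 - 1521/255 ≈ 255 - 5.965 = 249.035 → 249
G: 255 - (255-0)×(255-106)/255 = 255 - 37995/255 ≈ 255 - 149.000 = 106.000 → 106
B: 255 - (255-81)×(255-147)/255 = 255 - 18792/255 ≈ 255 - 73.694 = 181.306 → 181
= RGB(249, 106, 181)


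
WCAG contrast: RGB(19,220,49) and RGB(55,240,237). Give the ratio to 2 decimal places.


Linearize each sRGB channel c=v/255: c/12.92 if c ≤ 0.04045 else ((c+0.055)/1.055)^2.4
L = 0.2126×R_lin + 0.7152×G_lin + 0.0722×B_lin
Color 1 (19,220,49):
  R=19: 19/255≈0.0745 > 0.04045 → ((0.0745+0.055)/1.055)^2.4 ≈ 0.00651
  G=220: 220/255≈0.8627 > 0.04045 → ((0.8627+0.055)/1.055)^2.4 ≈ 0.71569
  B=49: 49/255≈0.1922 > 0.04045 → ((0.1922+0.055)/1.055)^2.4 ≈ 0.03071
  L1 = 0.2126×0.00651 + 0.7152×0.71569 + 0.0722×0.03071 ≈ 0.51547
Color 2 (55,240,237):
  R=55: 55/255≈0.2157 > 0.04045 → ((0.2157+0.055)/1.055)^2.4 ≈ 0.03820
  G=240: 240/255≈0.9412 > 0.04045 → ((0.9412+0.055)/1.055)^2.4 ≈ 0.87137
  B=237: 237/255≈0.9294 > 0.04045 → ((0.9294+0.055)/1.055)^2.4 ≈ 0.84687
  L2 = 0.2126×0.03820 + 0.7152×0.87137 + 0.0722×0.84687 ≈ 0.69247
Lighter = 0.69247, Darker = 0.51547
Ratio = (L_lighter + 0.05) / (L_darker + 0.05)
Ratio = (0.69247 + 0.05) / (0.51547 + 0.05) = 0.74247 / 0.56547 ≈ 1.3130
Ratio ≈ 1.31:1


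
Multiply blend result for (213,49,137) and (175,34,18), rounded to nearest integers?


Multiply: C = A×B/255, rounded to nearest integer
R: 213×175/255 = 37275/255 ≈ 146.176 → 146
G: 49×34/255 = 1666/255 ≈ 6.533 → 7
B: 137×18/255 = 2466/255 ≈ 9.671 → 10
= RGB(146, 7, 10)


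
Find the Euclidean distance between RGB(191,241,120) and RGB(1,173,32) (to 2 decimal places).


d = √[(R₁-R₂)² + (G₁-G₂)² + (B₁-B₂)²]
d = √[(191-1)² + (241-173)² + (120-32)²]
d = √[36100 + 4624 + 7744]
d = √48468
d ≈ 220.15


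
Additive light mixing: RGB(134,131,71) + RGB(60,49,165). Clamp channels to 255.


Additive: each channel = min(255, C₁+C₂)
R: 134+60 = 194 → 194
G: 131+49 = 180 → 180
B: 71+165 = 236 → 236
= RGB(194, 180, 236)


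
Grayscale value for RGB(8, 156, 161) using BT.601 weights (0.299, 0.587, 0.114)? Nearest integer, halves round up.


Gray = 0.299×R + 0.587×G + 0.114×B
Gray = 0.299×8 + 0.587×156 + 0.114×161
Gray = 2.392 + 91.572 + 18.354
Gray = 112.318 → round half up → 112
Gray = 112


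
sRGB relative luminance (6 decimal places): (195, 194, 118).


Linearize each channel (sRGB transfer function): c = v/255; c_lin = c/12.92 if c ≤ 0.04045, else ((c+0.055)/1.055)^2.4
  R: 195/255 ≈ 0.764706 > 0.04045 → ((0.764706+0.055)/1.055)^2.4 ≈ 0.545724
  G: 194/255 ≈ 0.760784 > 0.04045 → ((0.760784+0.055)/1.055)^2.4 ≈ 0.539479
  B: 118/255 ≈ 0.462745 > 0.04045 → ((0.462745+0.055)/1.055)^2.4 ≈ 0.181164
R_lin = 0.545724, G_lin = 0.539479, B_lin = 0.181164
L = 0.2126×R + 0.7152×G + 0.0722×B
L = 0.2126×0.545724 + 0.7152×0.539479 + 0.0722×0.181164
L ≈ 0.514937


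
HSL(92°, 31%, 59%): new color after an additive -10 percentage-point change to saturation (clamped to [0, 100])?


Original S = 31%
Adjustment = -10 percentage points
New S = 31 + (-10) = 21
Clamp to [0, 100] → 21
= HSL(92°, 21%, 59%)


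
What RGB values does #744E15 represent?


74 → 116 (R)
4E → 78 (G)
15 → 21 (B)
= RGB(116, 78, 21)


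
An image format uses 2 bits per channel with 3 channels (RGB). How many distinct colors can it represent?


Total bits = 2 bits/channel × 3 channels = 6 bits
Distinct colors = 2^6
= 64 colors


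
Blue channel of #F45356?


Color: #F45356
R = F4 = 244
G = 53 = 83
B = 56 = 86
Blue = 86


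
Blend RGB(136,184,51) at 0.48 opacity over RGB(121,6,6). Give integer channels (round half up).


C = α×F + (1-α)×B, with 1-α = 0.52
R: 0.48×136 + 0.52×121 = 65.28 + 62.92 = 128.20 → 128
G: 0.48×184 + 0.52×6 = 88.32 + 3.12 = 91.44 → 91
B: 0.48×51 + 0.52×6 = 24.48 + 3.12 = 27.60 → 28
= RGB(128, 91, 28)


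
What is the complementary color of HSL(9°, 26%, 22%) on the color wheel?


Complement = opposite side of color wheel = hue + 180°
H' = (9 + 180) mod 360 = 189°
S and L unchanged.
= HSL(189°, 26%, 22%)


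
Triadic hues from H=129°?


Triadic: equally spaced at 120° intervals
H1 = 129°
H2 = (129 + 120) mod 360 = 249°
H3 = (129 + 240) mod 360 = 9°
Triadic = 129°, 249°, 9°


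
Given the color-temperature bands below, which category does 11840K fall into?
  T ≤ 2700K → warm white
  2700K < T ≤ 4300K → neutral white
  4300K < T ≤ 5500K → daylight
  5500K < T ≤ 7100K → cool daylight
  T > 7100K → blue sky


Temperature: 11840K
11840K > 7100K → blue sky
Classification: blue sky


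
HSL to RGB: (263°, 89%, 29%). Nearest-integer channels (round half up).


H=263°, S=0.89, L=0.29
C = (1-|2L-1|)×S = (1-|-0.42|)×0.89 = 0.5162
H' = H/60 = 263/60 ≈ 4.3833; X = C×(1-|H' mod 2 - 1|) ≈ 0.1979
m = L - C/2 = 0.29 - 0.2581 = 0.0319
Sector ⌊H'⌋ = 4 → (R',G',B') = (≈0.1979, 0.0, 0.5162)
RGB = ((R'+m)×255, (G'+m)×255, (B'+m)×255) = (58.59305, 8.1345, 139.7655)
Round half up → RGB(59, 8, 140)


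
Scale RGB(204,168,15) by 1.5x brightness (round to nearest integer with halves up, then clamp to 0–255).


Multiply each channel by 1.5, round half up, clamp to [0, 255]
R: 204×1.5 = 306 → clamp → 255
G: 168×1.5 = 252
B: 15×1.5 = 22.5 → round → 23
= RGB(255, 252, 23)


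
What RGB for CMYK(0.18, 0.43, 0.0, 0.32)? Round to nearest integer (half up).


R = 255 × (1-C) × (1-K) = 255 × 0.82 × 0.68 = 142.188 → 142
G = 255 × (1-M) × (1-K) = 255 × 0.57 × 0.68 = 98.838 → 99
B = 255 × (1-Y) × (1-K) = 255 × 1.00 × 0.68 = 173.4 → 173
= RGB(142, 99, 173)


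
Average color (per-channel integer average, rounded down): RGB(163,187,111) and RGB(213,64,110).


Midpoint: each channel = ⌊(C₁+C₂)/2⌋
R: ⌊(163+213)/2⌋ = 188
G: ⌊(187+64)/2⌋ = 125
B: ⌊(111+110)/2⌋ = 110
= RGB(188, 125, 110)


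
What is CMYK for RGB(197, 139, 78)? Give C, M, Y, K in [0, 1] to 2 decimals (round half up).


R'=197/255≈0.7725, G'=139/255≈0.5451, B'=78/255≈0.3059
K = 1 - max(R',G',B') = 1 - 197/255 = 58/255 = 0.22745… → 0.23
(1-R'-K)/(1-K) simplifies to (max-R)/max with max = 197:
C = (197-197)/197 = 0/197 = 0 → 0.00
M = (197-139)/197 = 58/197 = 0.29441… → 0.29
Y = (197-78)/197 = 119/197 = 0.60406… → 0.60
= CMYK(0.00, 0.29, 0.60, 0.23)


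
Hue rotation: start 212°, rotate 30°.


New hue = (H + rotation) mod 360
New hue = (212 + 30) mod 360
= 242 mod 360
= 242°


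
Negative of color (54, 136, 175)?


Invert: (255-R, 255-G, 255-B)
R: 255-54 = 201
G: 255-136 = 119
B: 255-175 = 80
= RGB(201, 119, 80)


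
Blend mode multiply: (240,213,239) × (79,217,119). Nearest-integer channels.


Multiply: C = A×B/255, rounded to nearest integer
R: 240×79/255 = 18960/255 ≈ 74.353 → 74
G: 213×217/255 = 46221/255 ≈ 181.259 → 181
B: 239×119/255 = 28441/255 ≈ 111.533 → 112
= RGB(74, 181, 112)


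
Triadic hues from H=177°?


Triadic: equally spaced at 120° intervals
H1 = 177°
H2 = (177 + 120) mod 360 = 297°
H3 = (177 + 240) mod 360 = 57°
Triadic = 177°, 297°, 57°


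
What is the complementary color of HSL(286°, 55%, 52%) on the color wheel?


Complement = opposite side of color wheel = hue + 180°
H' = (286 + 180) mod 360 = 106°
S and L unchanged.
= HSL(106°, 55%, 52%)


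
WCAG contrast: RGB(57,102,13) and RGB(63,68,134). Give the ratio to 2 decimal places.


Linearize each sRGB channel c=v/255: c/12.92 if c ≤ 0.04045 else ((c+0.055)/1.055)^2.4
L = 0.2126×R_lin + 0.7152×G_lin + 0.0722×B_lin
Color 1 (57,102,13):
  R=57: 57/255≈0.2235 > 0.04045 → ((0.2235+0.055)/1.055)^2.4 ≈ 0.04092
  G=102: 102/255≈0.4000 > 0.04045 → ((0.4000+0.055)/1.055)^2.4 ≈ 0.13287
  B=13: 13/255≈0.0510 > 0.04045 → ((0.0510+0.055)/1.055)^2.4 ≈ 0.00402
  L1 = 0.2126×0.04092 + 0.7152×0.13287 + 0.0722×0.00402 ≈ 0.10402
Color 2 (63,68,134):
  R=63: 63/255≈0.2471 > 0.04045 → ((0.2471+0.055)/1.055)^2.4 ≈ 0.04971
  G=68: 68/255≈0.2667 > 0.04045 → ((0.2667+0.055)/1.055)^2.4 ≈ 0.05781
  B=134: 134/255≈0.5255 > 0.04045 → ((0.5255+0.055)/1.055)^2.4 ≈ 0.23840
  L2 = 0.2126×0.04971 + 0.7152×0.05781 + 0.0722×0.23840 ≈ 0.06912
Lighter = 0.10402, Darker = 0.06912
Ratio = (L_lighter + 0.05) / (L_darker + 0.05)
Ratio = (0.10402 + 0.05) / (0.06912 + 0.05) = 0.15402 / 0.11912 ≈ 1.2929
Ratio ≈ 1.29:1


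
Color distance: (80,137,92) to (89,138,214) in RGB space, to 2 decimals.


d = √[(R₁-R₂)² + (G₁-G₂)² + (B₁-B₂)²]
d = √[(80-89)² + (137-138)² + (92-214)²]
d = √[81 + 1 + 14884]
d = √14966
d ≈ 122.34


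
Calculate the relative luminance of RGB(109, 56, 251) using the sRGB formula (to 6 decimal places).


Linearize each channel (sRGB transfer function): c = v/255; c_lin = c/12.92 if c ≤ 0.04045, else ((c+0.055)/1.055)^2.4
  R: 109/255 ≈ 0.427451 > 0.04045 → ((0.427451+0.055)/1.055)^2.4 ≈ 0.152926
  G: 56/255 ≈ 0.219608 > 0.04045 → ((0.219608+0.055)/1.055)^2.4 ≈ 0.039546
  B: 251/255 ≈ 0.984314 > 0.04045 → ((0.984314+0.055)/1.055)^2.4 ≈ 0.964686
R_lin = 0.152926, G_lin = 0.039546, B_lin = 0.964686
L = 0.2126×R + 0.7152×G + 0.0722×B
L = 0.2126×0.152926 + 0.7152×0.039546 + 0.0722×0.964686
L ≈ 0.130446


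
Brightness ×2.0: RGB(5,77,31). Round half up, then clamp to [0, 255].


Multiply each channel by 2.0, round half up, clamp to [0, 255]
R: 5×2.0 = 10
G: 77×2.0 = 154
B: 31×2.0 = 62
= RGB(10, 154, 62)


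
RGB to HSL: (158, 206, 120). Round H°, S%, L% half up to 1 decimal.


Normalize: R'=158/255≈0.6196, G'=206/255≈0.8078, B'=120/255≈0.4706
Max=206/255, Min=120/255, Δ=Max-Min=86/255
L = (Max+Min)/2 = (206+120)/510 = 326/510 = 0.63921… → L = 63.9%
L > 0.5 → S = Δ/(2-Max-Min) = 86/(510-206-120) = 86/184 = 0.46739… → S = 46.7%
(the 1/255 factors cancel in S and H, so raw channel differences can be used)
Max is G' → H = 60 × ((B-R)/Δ + 2) = 60 × ((120-158)/86 + 2)
  -38/86 + 2 = -0.4418… + 2 = 1.5581…
  H = 60 × 1.5581… = 93.488…° → H = 93.5°
= HSL(93.5°, 46.7%, 63.9%)


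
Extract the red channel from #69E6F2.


Color: #69E6F2
R = 69 = 105
G = E6 = 230
B = F2 = 242
Red = 105


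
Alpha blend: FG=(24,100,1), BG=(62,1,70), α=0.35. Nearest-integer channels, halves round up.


C = α×F + (1-α)×B, with 1-α = 0.65
R: 0.35×24 + 0.65×62 = 8.40 + 40.30 = 48.70 → 49
G: 0.35×100 + 0.65×1 = 35.00 + 0.65 = 35.65 → 36
B: 0.35×1 + 0.65×70 = 0.35 + 45.50 = 45.85 → 46
= RGB(49, 36, 46)


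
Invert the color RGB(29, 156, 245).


Invert: (255-R, 255-G, 255-B)
R: 255-29 = 226
G: 255-156 = 99
B: 255-245 = 10
= RGB(226, 99, 10)


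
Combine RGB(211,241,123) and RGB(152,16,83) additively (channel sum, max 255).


Additive: each channel = min(255, C₁+C₂)
R: 211+152 = 363 → 255
G: 241+16 = 257 → 255
B: 123+83 = 206 → 206
= RGB(255, 255, 206)


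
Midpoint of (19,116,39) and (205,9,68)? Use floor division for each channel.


Midpoint: each channel = ⌊(C₁+C₂)/2⌋
R: ⌊(19+205)/2⌋ = 112
G: ⌊(116+9)/2⌋ = 62
B: ⌊(39+68)/2⌋ = 53
= RGB(112, 62, 53)


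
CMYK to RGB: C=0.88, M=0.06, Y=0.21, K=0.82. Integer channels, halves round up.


R = 255 × (1-C) × (1-K) = 255 × 0.12 × 0.18 = 5.508 → 6
G = 255 × (1-M) × (1-K) = 255 × 0.94 × 0.18 = 43.146 → 43
B = 255 × (1-Y) × (1-K) = 255 × 0.79 × 0.18 = 36.261 → 36
= RGB(6, 43, 36)


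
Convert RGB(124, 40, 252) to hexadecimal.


R = 124 → 7C (hex)
G = 40 → 28 (hex)
B = 252 → FC (hex)
Hex = #7C28FC


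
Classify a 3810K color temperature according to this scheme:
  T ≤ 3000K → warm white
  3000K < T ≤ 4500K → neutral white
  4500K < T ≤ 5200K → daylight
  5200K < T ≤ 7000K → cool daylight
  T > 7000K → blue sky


Temperature: 3810K
3000K < 3810K ≤ 4500K → neutral white
Classification: neutral white


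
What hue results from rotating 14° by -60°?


New hue = (H + rotation) mod 360
New hue = (14 -60) mod 360
= -46 mod 360
= 314°


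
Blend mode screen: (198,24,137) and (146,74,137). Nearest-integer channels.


Screen: C = 255 - (255-A)×(255-B)/255, rounded to nearest integer
R: 255 - (255-198)×(255-146)/255 = 255 - 6213/255 ≈ 255 - 24.365 = 230.635 → 231
G: 255 - (255-24)×(255-74)/255 = 255 - 41811/255 ≈ 255 - 163.965 = 91.035 → 91
B: 255 - (255-137)×(255-137)/255 = 255 - 13924/255 ≈ 255 - 54.604 = 200.396 → 200
= RGB(231, 91, 200)


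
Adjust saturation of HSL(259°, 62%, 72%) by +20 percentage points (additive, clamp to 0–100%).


Original S = 62%
Adjustment = +20 percentage points
New S = 62 + (20) = 82
Clamp to [0, 100] → 82
= HSL(259°, 82%, 72%)


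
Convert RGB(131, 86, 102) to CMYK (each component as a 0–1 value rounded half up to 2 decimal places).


R'=131/255≈0.5137, G'=86/255≈0.3373, B'=102/255≈0.4000
K = 1 - max(R',G',B') = 1 - 131/255 = 124/255 = 0.48627… → 0.49
(1-R'-K)/(1-K) simplifies to (max-R)/max with max = 131:
C = (131-131)/131 = 0/131 = 0 → 0.00
M = (131-86)/131 = 45/131 = 0.34351… → 0.34
Y = (131-102)/131 = 29/131 = 0.22137… → 0.22
= CMYK(0.00, 0.34, 0.22, 0.49)


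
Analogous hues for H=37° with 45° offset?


Base hue: 37°
Left analog: (37 - 45) mod 360 = 352°
Right analog: (37 + 45) mod 360 = 82°
Analogous hues = 352° and 82°


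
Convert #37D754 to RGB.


37 → 55 (R)
D7 → 215 (G)
54 → 84 (B)
= RGB(55, 215, 84)


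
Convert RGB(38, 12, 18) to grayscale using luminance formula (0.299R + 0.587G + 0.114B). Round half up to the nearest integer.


Gray = 0.299×R + 0.587×G + 0.114×B
Gray = 0.299×38 + 0.587×12 + 0.114×18
Gray = 11.362 + 7.044 + 2.052
Gray = 20.458 → round half up → 20
Gray = 20


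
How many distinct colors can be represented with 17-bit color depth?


Colors = 2^bits = 2^17
= 131,072 colors


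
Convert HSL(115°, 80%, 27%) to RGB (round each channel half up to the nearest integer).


H=115°, S=0.80, L=0.27
C = (1-|2L-1|)×S = (1-|-0.46|)×0.80 = 0.432
H' = H/60 = 115/60 ≈ 1.9167; X = C×(1-|H' mod 2 - 1|) = 0.036
m = L - C/2 = 0.27 - 0.216 = 0.054
Sector ⌊H'⌋ = 1 → (R',G',B') = (0.036, 0.432, 0.0)
RGB = ((R'+m)×255, (G'+m)×255, (B'+m)×255) = (22.95, 123.93, 13.77)
Round half up → RGB(23, 124, 14)


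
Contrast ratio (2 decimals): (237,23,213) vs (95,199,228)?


Linearize each sRGB channel c=v/255: c/12.92 if c ≤ 0.04045 else ((c+0.055)/1.055)^2.4
L = 0.2126×R_lin + 0.7152×G_lin + 0.0722×B_lin
Color 1 (237,23,213):
  R=237: 237/255≈0.9294 > 0.04045 → ((0.9294+0.055)/1.055)^2.4 ≈ 0.84687
  G=23: 23/255≈0.0902 > 0.04045 → ((0.0902+0.055)/1.055)^2.4 ≈ 0.00857
  B=213: 213/255≈0.8353 > 0.04045 → ((0.8353+0.055)/1.055)^2.4 ≈ 0.66539
  L1 = 0.2126×0.84687 + 0.7152×0.00857 + 0.0722×0.66539 ≈ 0.23421
Color 2 (95,199,228):
  R=95: 95/255≈0.3725 > 0.04045 → ((0.3725+0.055)/1.055)^2.4 ≈ 0.11444
  G=199: 199/255≈0.7804 > 0.04045 → ((0.7804+0.055)/1.055)^2.4 ≈ 0.57112
  B=228: 228/255≈0.8941 > 0.04045 → ((0.8941+0.055)/1.055)^2.4 ≈ 0.77582
  L2 = 0.2126×0.11444 + 0.7152×0.57112 + 0.0722×0.77582 ≈ 0.48881
Lighter = 0.48881, Darker = 0.23421
Ratio = (L_lighter + 0.05) / (L_darker + 0.05)
Ratio = (0.48881 + 0.05) / (0.23421 + 0.05) = 0.53881 / 0.28421 ≈ 1.8958
Ratio ≈ 1.90:1


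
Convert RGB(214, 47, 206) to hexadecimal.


R = 214 → D6 (hex)
G = 47 → 2F (hex)
B = 206 → CE (hex)
Hex = #D62FCE


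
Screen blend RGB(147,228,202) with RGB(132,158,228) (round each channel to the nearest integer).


Screen: C = 255 - (255-A)×(255-B)/255, rounded to nearest integer
R: 255 - (255-147)×(255-132)/255 = 255 - 13284/255 ≈ 255 - 52.094 = 202.906 → 203
G: 255 - (255-228)×(255-158)/255 = 255 - 2619/255 ≈ 255 - 10.271 = 244.729 → 245
B: 255 - (255-202)×(255-228)/255 = 255 - 1431/255 ≈ 255 - 5.612 = 249.388 → 249
= RGB(203, 245, 249)


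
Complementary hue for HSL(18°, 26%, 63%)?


Complement = opposite side of color wheel = hue + 180°
H' = (18 + 180) mod 360 = 198°
S and L unchanged.
= HSL(198°, 26%, 63%)


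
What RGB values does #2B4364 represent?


2B → 43 (R)
43 → 67 (G)
64 → 100 (B)
= RGB(43, 67, 100)


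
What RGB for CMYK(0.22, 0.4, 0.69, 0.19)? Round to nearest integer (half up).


R = 255 × (1-C) × (1-K) = 255 × 0.78 × 0.81 = 161.109 → 161
G = 255 × (1-M) × (1-K) = 255 × 0.60 × 0.81 = 123.93 → 124
B = 255 × (1-Y) × (1-K) = 255 × 0.31 × 0.81 = 64.0305 → 64
= RGB(161, 124, 64)


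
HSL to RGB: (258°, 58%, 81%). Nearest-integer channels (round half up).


H=258°, S=0.58, L=0.81
C = (1-|2L-1|)×S = (1-|0.62|)×0.58 = 0.2204
H' = H/60 = 258/60 ≈ 4.3000; X = C×(1-|H' mod 2 - 1|) = 0.06612
m = L - C/2 = 0.81 - 0.1102 = 0.6998
Sector ⌊H'⌋ = 4 → (R',G',B') = (0.06612, 0.0, 0.2204)
RGB = ((R'+m)×255, (G'+m)×255, (B'+m)×255) = (195.3096, 178.449, 234.651)
Round half up → RGB(195, 178, 235)


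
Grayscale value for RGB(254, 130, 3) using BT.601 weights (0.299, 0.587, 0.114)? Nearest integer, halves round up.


Gray = 0.299×R + 0.587×G + 0.114×B
Gray = 0.299×254 + 0.587×130 + 0.114×3
Gray = 75.946 + 76.310 + 0.342
Gray = 152.598 → round half up → 153
Gray = 153


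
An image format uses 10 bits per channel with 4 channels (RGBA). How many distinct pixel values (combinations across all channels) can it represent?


Total bits = 10 bits/channel × 4 channels = 40 bits
Distinct pixel values = 2^40
= 1,099,511,627,776 pixel values


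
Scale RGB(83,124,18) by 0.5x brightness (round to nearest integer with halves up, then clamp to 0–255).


Multiply each channel by 0.5, round half up, clamp to [0, 255]
R: 83×0.5 = 41.5 → round → 42
G: 124×0.5 = 62
B: 18×0.5 = 9
= RGB(42, 62, 9)


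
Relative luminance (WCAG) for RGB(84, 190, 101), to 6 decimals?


Linearize each channel (sRGB transfer function): c = v/255; c_lin = c/12.92 if c ≤ 0.04045, else ((c+0.055)/1.055)^2.4
  R: 84/255 ≈ 0.329412 > 0.04045 → ((0.329412+0.055)/1.055)^2.4 ≈ 0.088656
  G: 190/255 ≈ 0.745098 > 0.04045 → ((0.745098+0.055)/1.055)^2.4 ≈ 0.514918
  B: 101/255 ≈ 0.396078 > 0.04045 → ((0.396078+0.055)/1.055)^2.4 ≈ 0.130136
R_lin = 0.088656, G_lin = 0.514918, B_lin = 0.130136
L = 0.2126×R + 0.7152×G + 0.0722×B
L = 0.2126×0.088656 + 0.7152×0.514918 + 0.0722×0.130136
L ≈ 0.396513


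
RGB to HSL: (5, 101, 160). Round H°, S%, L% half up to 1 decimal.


Normalize: R'=5/255≈0.0196, G'=101/255≈0.3961, B'=160/255≈0.6275
Max=160/255, Min=5/255, Δ=Max-Min=155/255
L = (Max+Min)/2 = (160+5)/510 = 165/510 = 0.32352… → L = 32.4%
L ≤ 0.5 → S = Δ/(Max+Min) = 155/(160+5) = 155/165 = 0.93939… → S = 93.9%
(the 1/255 factors cancel in S and H, so raw channel differences can be used)
Max is B' → H = 60 × ((R-G)/Δ + 4) = 60 × ((5-101)/155 + 4)
  -96/155 + 4 = -0.6193… + 4 = 3.3806…
  H = 60 × 3.3806… = 202.838…° → H = 202.8°
= HSL(202.8°, 93.9%, 32.4%)


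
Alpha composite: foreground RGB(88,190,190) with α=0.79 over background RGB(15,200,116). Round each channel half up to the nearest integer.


C = α×F + (1-α)×B, with 1-α = 0.21
R: 0.79×88 + 0.21×15 = 69.52 + 3.15 = 72.67 → 73
G: 0.79×190 + 0.21×200 = 150.10 + 42.00 = 192.10 → 192
B: 0.79×190 + 0.21×116 = 150.10 + 24.36 = 174.46 → 174
= RGB(73, 192, 174)


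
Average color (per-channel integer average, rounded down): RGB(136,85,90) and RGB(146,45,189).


Midpoint: each channel = ⌊(C₁+C₂)/2⌋
R: ⌊(136+146)/2⌋ = 141
G: ⌊(85+45)/2⌋ = 65
B: ⌊(90+189)/2⌋ = 139
= RGB(141, 65, 139)


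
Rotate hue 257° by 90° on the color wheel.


New hue = (H + rotation) mod 360
New hue = (257 + 90) mod 360
= 347 mod 360
= 347°


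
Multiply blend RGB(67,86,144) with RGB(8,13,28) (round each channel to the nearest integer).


Multiply: C = A×B/255, rounded to nearest integer
R: 67×8/255 = 536/255 ≈ 2.102 → 2
G: 86×13/255 = 1118/255 ≈ 4.384 → 4
B: 144×28/255 = 4032/255 ≈ 15.812 → 16
= RGB(2, 4, 16)


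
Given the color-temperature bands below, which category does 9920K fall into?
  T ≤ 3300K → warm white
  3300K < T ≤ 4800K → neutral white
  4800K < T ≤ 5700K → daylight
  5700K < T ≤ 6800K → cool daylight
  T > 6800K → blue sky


Temperature: 9920K
9920K > 6800K → blue sky
Classification: blue sky


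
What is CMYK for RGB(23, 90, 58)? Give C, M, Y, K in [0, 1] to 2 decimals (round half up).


R'=23/255≈0.0902, G'=90/255≈0.3529, B'=58/255≈0.2275
K = 1 - max(R',G',B') = 1 - 90/255 = 165/255 = 0.64705… → 0.65
(1-R'-K)/(1-K) simplifies to (max-R)/max with max = 90:
C = (90-23)/90 = 67/90 = 0.74444… → 0.74
M = (90-90)/90 = 0/90 = 0 → 0.00
Y = (90-58)/90 = 32/90 = 0.35555… → 0.36
= CMYK(0.74, 0.00, 0.36, 0.65)


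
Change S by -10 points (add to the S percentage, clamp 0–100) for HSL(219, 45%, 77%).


Original S = 45%
Adjustment = -10 percentage points
New S = 45 + (-10) = 35
Clamp to [0, 100] → 35
= HSL(219°, 35%, 77%)


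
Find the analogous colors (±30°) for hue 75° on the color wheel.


Base hue: 75°
Left analog: (75 - 30) mod 360 = 45°
Right analog: (75 + 30) mod 360 = 105°
Analogous hues = 45° and 105°


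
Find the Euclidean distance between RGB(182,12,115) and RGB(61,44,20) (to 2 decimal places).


d = √[(R₁-R₂)² + (G₁-G₂)² + (B₁-B₂)²]
d = √[(182-61)² + (12-44)² + (115-20)²]
d = √[14641 + 1024 + 9025]
d = √24690
d ≈ 157.13


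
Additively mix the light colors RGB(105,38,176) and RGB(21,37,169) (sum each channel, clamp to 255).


Additive: each channel = min(255, C₁+C₂)
R: 105+21 = 126 → 126
G: 38+37 = 75 → 75
B: 176+169 = 345 → 255
= RGB(126, 75, 255)


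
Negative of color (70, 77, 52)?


Invert: (255-R, 255-G, 255-B)
R: 255-70 = 185
G: 255-77 = 178
B: 255-52 = 203
= RGB(185, 178, 203)


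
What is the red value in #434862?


Color: #434862
R = 43 = 67
G = 48 = 72
B = 62 = 98
Red = 67


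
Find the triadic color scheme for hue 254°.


Triadic: equally spaced at 120° intervals
H1 = 254°
H2 = (254 + 120) mod 360 = 14°
H3 = (254 + 240) mod 360 = 134°
Triadic = 254°, 14°, 134°


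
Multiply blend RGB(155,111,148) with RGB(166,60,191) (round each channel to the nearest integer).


Multiply: C = A×B/255, rounded to nearest integer
R: 155×166/255 = 25730/255 ≈ 100.902 → 101
G: 111×60/255 = 6660/255 ≈ 26.118 → 26
B: 148×191/255 = 28268/255 ≈ 110.855 → 111
= RGB(101, 26, 111)


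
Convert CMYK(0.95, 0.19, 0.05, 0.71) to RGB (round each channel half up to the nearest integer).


R = 255 × (1-C) × (1-K) = 255 × 0.05 × 0.29 = 3.6975 → 4
G = 255 × (1-M) × (1-K) = 255 × 0.81 × 0.29 = 59.8995 → 60
B = 255 × (1-Y) × (1-K) = 255 × 0.95 × 0.29 = 70.2525 → 70
= RGB(4, 60, 70)


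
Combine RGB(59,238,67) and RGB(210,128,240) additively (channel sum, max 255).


Additive: each channel = min(255, C₁+C₂)
R: 59+210 = 269 → 255
G: 238+128 = 366 → 255
B: 67+240 = 307 → 255
= RGB(255, 255, 255)


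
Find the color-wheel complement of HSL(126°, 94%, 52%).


Complement = opposite side of color wheel = hue + 180°
H' = (126 + 180) mod 360 = 306°
S and L unchanged.
= HSL(306°, 94%, 52%)


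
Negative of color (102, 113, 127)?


Invert: (255-R, 255-G, 255-B)
R: 255-102 = 153
G: 255-113 = 142
B: 255-127 = 128
= RGB(153, 142, 128)


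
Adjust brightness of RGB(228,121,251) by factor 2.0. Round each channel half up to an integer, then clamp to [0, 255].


Multiply each channel by 2.0, round half up, clamp to [0, 255]
R: 228×2.0 = 456 → clamp → 255
G: 121×2.0 = 242
B: 251×2.0 = 502 → clamp → 255
= RGB(255, 242, 255)


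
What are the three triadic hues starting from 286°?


Triadic: equally spaced at 120° intervals
H1 = 286°
H2 = (286 + 120) mod 360 = 46°
H3 = (286 + 240) mod 360 = 166°
Triadic = 286°, 46°, 166°


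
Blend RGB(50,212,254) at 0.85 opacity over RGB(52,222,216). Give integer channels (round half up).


C = α×F + (1-α)×B, with 1-α = 0.15
R: 0.85×50 + 0.15×52 = 42.50 + 7.80 = 50.30 → 50
G: 0.85×212 + 0.15×222 = 180.20 + 33.30 = 213.50 → 214
B: 0.85×254 + 0.15×216 = 215.90 + 32.40 = 248.30 → 248
= RGB(50, 214, 248)


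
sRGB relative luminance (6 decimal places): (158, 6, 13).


Linearize each channel (sRGB transfer function): c = v/255; c_lin = c/12.92 if c ≤ 0.04045, else ((c+0.055)/1.055)^2.4
  R: 158/255 ≈ 0.619608 > 0.04045 → ((0.619608+0.055)/1.055)^2.4 ≈ 0.341914
  G: 6/255 ≈ 0.023529 ≤ 0.04045 → 0.023529/12.92 ≈ 0.001821
  B: 13/255 ≈ 0.050980 > 0.04045 → ((0.050980+0.055)/1.055)^2.4 ≈ 0.004025
R_lin = 0.341914, G_lin = 0.001821, B_lin = 0.004025
L = 0.2126×R + 0.7152×G + 0.0722×B
L = 0.2126×0.341914 + 0.7152×0.001821 + 0.0722×0.004025
L ≈ 0.074284


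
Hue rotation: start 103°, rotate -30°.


New hue = (H + rotation) mod 360
New hue = (103 -30) mod 360
= 73 mod 360
= 73°


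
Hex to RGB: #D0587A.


D0 → 208 (R)
58 → 88 (G)
7A → 122 (B)
= RGB(208, 88, 122)


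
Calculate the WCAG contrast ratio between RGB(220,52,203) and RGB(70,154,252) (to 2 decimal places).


Linearize each sRGB channel c=v/255: c/12.92 if c ≤ 0.04045 else ((c+0.055)/1.055)^2.4
L = 0.2126×R_lin + 0.7152×G_lin + 0.0722×B_lin
Color 1 (220,52,203):
  R=220: 220/255≈0.8627 > 0.04045 → ((0.8627+0.055)/1.055)^2.4 ≈ 0.71569
  G=52: 52/255≈0.2039 > 0.04045 → ((0.2039+0.055)/1.055)^2.4 ≈ 0.03434
  B=203: 203/255≈0.7961 > 0.04045 → ((0.7961+0.055)/1.055)^2.4 ≈ 0.59720
  L1 = 0.2126×0.71569 + 0.7152×0.03434 + 0.0722×0.59720 ≈ 0.21983
Color 2 (70,154,252):
  R=70: 70/255≈0.2745 > 0.04045 → ((0.2745+0.055)/1.055)^2.4 ≈ 0.06125
  G=154: 154/255≈0.6039 > 0.04045 → ((0.6039+0.055)/1.055)^2.4 ≈ 0.32314
  B=252: 252/255≈0.9882 > 0.04045 → ((0.9882+0.055)/1.055)^2.4 ≈ 0.97345
  L2 = 0.2126×0.06125 + 0.7152×0.32314 + 0.0722×0.97345 ≈ 0.31442
Lighter = 0.31442, Darker = 0.21983
Ratio = (L_lighter + 0.05) / (L_darker + 0.05)
Ratio = (0.31442 + 0.05) / (0.21983 + 0.05) = 0.36442 / 0.26983 ≈ 1.3505
Ratio ≈ 1.35:1


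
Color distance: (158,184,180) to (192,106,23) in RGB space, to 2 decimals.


d = √[(R₁-R₂)² + (G₁-G₂)² + (B₁-B₂)²]
d = √[(158-192)² + (184-106)² + (180-23)²]
d = √[1156 + 6084 + 24649]
d = √31889
d ≈ 178.57


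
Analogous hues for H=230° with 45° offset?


Base hue: 230°
Left analog: (230 - 45) mod 360 = 185°
Right analog: (230 + 45) mod 360 = 275°
Analogous hues = 185° and 275°


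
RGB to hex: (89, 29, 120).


R = 89 → 59 (hex)
G = 29 → 1D (hex)
B = 120 → 78 (hex)
Hex = #591D78


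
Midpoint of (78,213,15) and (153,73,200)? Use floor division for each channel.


Midpoint: each channel = ⌊(C₁+C₂)/2⌋
R: ⌊(78+153)/2⌋ = 115
G: ⌊(213+73)/2⌋ = 143
B: ⌊(15+200)/2⌋ = 107
= RGB(115, 143, 107)


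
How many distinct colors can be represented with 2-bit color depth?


Colors = 2^bits = 2^2
= 4 colors


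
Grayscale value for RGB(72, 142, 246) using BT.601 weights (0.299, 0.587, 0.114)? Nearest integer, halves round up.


Gray = 0.299×R + 0.587×G + 0.114×B
Gray = 0.299×72 + 0.587×142 + 0.114×246
Gray = 21.528 + 83.354 + 28.044
Gray = 132.926 → round half up → 133
Gray = 133


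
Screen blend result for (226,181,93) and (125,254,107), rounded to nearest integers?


Screen: C = 255 - (255-A)×(255-B)/255, rounded to nearest integer
R: 255 - (255-226)×(255-125)/255 = 255 - 3770/255 ≈ 255 - 14.784 = 240.216 → 240
G: 255 - (255-181)×(255-254)/255 = 255 - 74/255 ≈ 255 - 0.290 = 254.710 → 255
B: 255 - (255-93)×(255-107)/255 = 255 - 23976/255 ≈ 255 - 94.024 = 160.976 → 161
= RGB(240, 255, 161)


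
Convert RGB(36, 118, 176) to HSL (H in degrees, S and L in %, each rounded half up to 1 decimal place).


Normalize: R'=36/255≈0.1412, G'=118/255≈0.4627, B'=176/255≈0.6902
Max=176/255, Min=36/255, Δ=Max-Min=140/255
L = (Max+Min)/2 = (176+36)/510 = 212/510 = 0.41568… → L = 41.6%
L ≤ 0.5 → S = Δ/(Max+Min) = 140/(176+36) = 140/212 = 0.66037… → S = 66.0%
(the 1/255 factors cancel in S and H, so raw channel differences can be used)
Max is B' → H = 60 × ((R-G)/Δ + 4) = 60 × ((36-118)/140 + 4)
  -82/140 + 4 = -0.5857… + 4 = 3.4142…
  H = 60 × 3.4142… = 204.857…° → H = 204.9°
= HSL(204.9°, 66.0%, 41.6%)


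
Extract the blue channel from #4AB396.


Color: #4AB396
R = 4A = 74
G = B3 = 179
B = 96 = 150
Blue = 150


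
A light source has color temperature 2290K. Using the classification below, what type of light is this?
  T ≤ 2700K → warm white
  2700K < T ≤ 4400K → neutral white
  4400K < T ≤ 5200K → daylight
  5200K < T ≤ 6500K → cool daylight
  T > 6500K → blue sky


Temperature: 2290K
2290K ≤ 2700K → warm white
Classification: warm white


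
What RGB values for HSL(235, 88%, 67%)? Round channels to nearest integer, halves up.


H=235°, S=0.88, L=0.67
C = (1-|2L-1|)×S = (1-|0.34|)×0.88 = 0.5808
H' = H/60 = 235/60 ≈ 3.9167; X = C×(1-|H' mod 2 - 1|) = 0.0484
m = L - C/2 = 0.67 - 0.2904 = 0.3796
Sector ⌊H'⌋ = 3 → (R',G',B') = (0.0, 0.0484, 0.5808)
RGB = ((R'+m)×255, (G'+m)×255, (B'+m)×255) = (96.798, 109.14, 244.902)
Round half up → RGB(97, 109, 245)


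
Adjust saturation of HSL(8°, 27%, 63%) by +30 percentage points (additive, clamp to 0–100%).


Original S = 27%
Adjustment = +30 percentage points
New S = 27 + (30) = 57
Clamp to [0, 100] → 57
= HSL(8°, 57%, 63%)


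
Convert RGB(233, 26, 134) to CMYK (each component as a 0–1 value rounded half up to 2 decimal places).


R'=233/255≈0.9137, G'=26/255≈0.1020, B'=134/255≈0.5255
K = 1 - max(R',G',B') = 1 - 233/255 = 22/255 = 0.08627… → 0.09
(1-R'-K)/(1-K) simplifies to (max-R)/max with max = 233:
C = (233-233)/233 = 0/233 = 0 → 0.00
M = (233-26)/233 = 207/233 = 0.88841… → 0.89
Y = (233-134)/233 = 99/233 = 0.42489… → 0.42
= CMYK(0.00, 0.89, 0.42, 0.09)


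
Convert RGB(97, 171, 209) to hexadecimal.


R = 97 → 61 (hex)
G = 171 → AB (hex)
B = 209 → D1 (hex)
Hex = #61ABD1


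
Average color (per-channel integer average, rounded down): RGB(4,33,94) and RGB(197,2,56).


Midpoint: each channel = ⌊(C₁+C₂)/2⌋
R: ⌊(4+197)/2⌋ = 100
G: ⌊(33+2)/2⌋ = 17
B: ⌊(94+56)/2⌋ = 75
= RGB(100, 17, 75)


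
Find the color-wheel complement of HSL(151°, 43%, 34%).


Complement = opposite side of color wheel = hue + 180°
H' = (151 + 180) mod 360 = 331°
S and L unchanged.
= HSL(331°, 43%, 34%)


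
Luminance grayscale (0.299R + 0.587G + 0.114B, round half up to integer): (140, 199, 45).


Gray = 0.299×R + 0.587×G + 0.114×B
Gray = 0.299×140 + 0.587×199 + 0.114×45
Gray = 41.860 + 116.813 + 5.130
Gray = 163.803 → round half up → 164
Gray = 164


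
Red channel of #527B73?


Color: #527B73
R = 52 = 82
G = 7B = 123
B = 73 = 115
Red = 82


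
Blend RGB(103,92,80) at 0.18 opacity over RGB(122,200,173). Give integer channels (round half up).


C = α×F + (1-α)×B, with 1-α = 0.82
R: 0.18×103 + 0.82×122 = 18.54 + 100.04 = 118.58 → 119
G: 0.18×92 + 0.82×200 = 16.56 + 164.00 = 180.56 → 181
B: 0.18×80 + 0.82×173 = 14.40 + 141.86 = 156.26 → 156
= RGB(119, 181, 156)


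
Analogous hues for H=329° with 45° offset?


Base hue: 329°
Left analog: (329 - 45) mod 360 = 284°
Right analog: (329 + 45) mod 360 = 14°
Analogous hues = 284° and 14°


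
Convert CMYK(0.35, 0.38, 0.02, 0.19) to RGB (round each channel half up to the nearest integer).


R = 255 × (1-C) × (1-K) = 255 × 0.65 × 0.81 = 134.2575 → 134
G = 255 × (1-M) × (1-K) = 255 × 0.62 × 0.81 = 128.061 → 128
B = 255 × (1-Y) × (1-K) = 255 × 0.98 × 0.81 = 202.419 → 202
= RGB(134, 128, 202)


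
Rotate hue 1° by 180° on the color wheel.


New hue = (H + rotation) mod 360
New hue = (1 + 180) mod 360
= 181 mod 360
= 181°


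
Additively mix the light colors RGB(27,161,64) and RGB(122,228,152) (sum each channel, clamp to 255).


Additive: each channel = min(255, C₁+C₂)
R: 27+122 = 149 → 149
G: 161+228 = 389 → 255
B: 64+152 = 216 → 216
= RGB(149, 255, 216)


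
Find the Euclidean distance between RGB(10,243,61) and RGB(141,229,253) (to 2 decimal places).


d = √[(R₁-R₂)² + (G₁-G₂)² + (B₁-B₂)²]
d = √[(10-141)² + (243-229)² + (61-253)²]
d = √[17161 + 196 + 36864]
d = √54221
d ≈ 232.85


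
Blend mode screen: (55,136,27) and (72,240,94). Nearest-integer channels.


Screen: C = 255 - (255-A)×(255-B)/255, rounded to nearest integer
R: 255 - (255-55)×(255-72)/255 = 255 - 36600/255 ≈ 255 - 143.529 = 111.471 → 111
G: 255 - (255-136)×(255-240)/255 = 255 - 1785/255 ≈ 255 - 7.000 = 248.000 → 248
B: 255 - (255-27)×(255-94)/255 = 255 - 36708/255 ≈ 255 - 143.953 = 111.047 → 111
= RGB(111, 248, 111)


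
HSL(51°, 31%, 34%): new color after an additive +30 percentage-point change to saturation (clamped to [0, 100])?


Original S = 31%
Adjustment = +30 percentage points
New S = 31 + (30) = 61
Clamp to [0, 100] → 61
= HSL(51°, 61%, 34%)


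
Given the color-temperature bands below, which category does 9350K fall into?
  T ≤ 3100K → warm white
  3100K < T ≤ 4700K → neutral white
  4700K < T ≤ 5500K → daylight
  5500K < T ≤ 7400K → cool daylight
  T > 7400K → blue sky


Temperature: 9350K
9350K > 7400K → blue sky
Classification: blue sky


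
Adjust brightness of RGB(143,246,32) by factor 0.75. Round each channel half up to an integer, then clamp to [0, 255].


Multiply each channel by 0.75, round half up, clamp to [0, 255]
R: 143×0.75 = 107.25 → round → 107
G: 246×0.75 = 184.5 → round → 185
B: 32×0.75 = 24
= RGB(107, 185, 24)


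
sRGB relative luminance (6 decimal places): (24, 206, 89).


Linearize each channel (sRGB transfer function): c = v/255; c_lin = c/12.92 if c ≤ 0.04045, else ((c+0.055)/1.055)^2.4
  R: 24/255 ≈ 0.094118 > 0.04045 → ((0.094118+0.055)/1.055)^2.4 ≈ 0.009134
  G: 206/255 ≈ 0.807843 > 0.04045 → ((0.807843+0.055)/1.055)^2.4 ≈ 0.617207
  B: 89/255 ≈ 0.349020 > 0.04045 → ((0.349020+0.055)/1.055)^2.4 ≈ 0.099899
R_lin = 0.009134, G_lin = 0.617207, B_lin = 0.099899
L = 0.2126×R + 0.7152×G + 0.0722×B
L = 0.2126×0.009134 + 0.7152×0.617207 + 0.0722×0.099899
L ≈ 0.450581


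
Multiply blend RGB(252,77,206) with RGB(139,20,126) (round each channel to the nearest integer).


Multiply: C = A×B/255, rounded to nearest integer
R: 252×139/255 = 35028/255 ≈ 137.365 → 137
G: 77×20/255 = 1540/255 ≈ 6.039 → 6
B: 206×126/255 = 25956/255 ≈ 101.788 → 102
= RGB(137, 6, 102)


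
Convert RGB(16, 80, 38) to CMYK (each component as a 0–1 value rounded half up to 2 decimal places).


R'=16/255≈0.0627, G'=80/255≈0.3137, B'=38/255≈0.1490
K = 1 - max(R',G',B') = 1 - 80/255 = 175/255 = 0.68627… → 0.69
(1-R'-K)/(1-K) simplifies to (max-R)/max with max = 80:
C = (80-16)/80 = 64/80 = 0.8 → 0.80
M = (80-80)/80 = 0/80 = 0 → 0.00
Y = (80-38)/80 = 42/80 = 0.525 → 0.53
= CMYK(0.80, 0.00, 0.53, 0.69)


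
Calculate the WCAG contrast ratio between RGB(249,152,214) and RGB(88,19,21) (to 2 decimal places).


Linearize each sRGB channel c=v/255: c/12.92 if c ≤ 0.04045 else ((c+0.055)/1.055)^2.4
L = 0.2126×R_lin + 0.7152×G_lin + 0.0722×B_lin
Color 1 (249,152,214):
  R=249: 249/255≈0.9765 > 0.04045 → ((0.9765+0.055)/1.055)^2.4 ≈ 0.94731
  G=152: 152/255≈0.5961 > 0.04045 → ((0.5961+0.055)/1.055)^2.4 ≈ 0.31399
  B=214: 214/255≈0.8392 > 0.04045 → ((0.8392+0.055)/1.055)^2.4 ≈ 0.67244
  L1 = 0.2126×0.94731 + 0.7152×0.31399 + 0.0722×0.67244 ≈ 0.47451
Color 2 (88,19,21):
  R=88: 88/255≈0.3451 > 0.04045 → ((0.3451+0.055)/1.055)^2.4 ≈ 0.09759
  G=19: 19/255≈0.0745 > 0.04045 → ((0.0745+0.055)/1.055)^2.4 ≈ 0.00651
  B=21: 21/255≈0.0824 > 0.04045 → ((0.0824+0.055)/1.055)^2.4 ≈ 0.00750
  L2 = 0.2126×0.09759 + 0.7152×0.00651 + 0.0722×0.00750 ≈ 0.02595
Lighter = 0.47451, Darker = 0.02595
Ratio = (L_lighter + 0.05) / (L_darker + 0.05)
Ratio = (0.47451 + 0.05) / (0.02595 + 0.05) = 0.52451 / 0.07595 ≈ 6.9064
Ratio ≈ 6.91:1


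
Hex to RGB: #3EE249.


3E → 62 (R)
E2 → 226 (G)
49 → 73 (B)
= RGB(62, 226, 73)


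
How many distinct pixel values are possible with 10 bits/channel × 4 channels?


Total bits = 10 bits/channel × 4 channels = 40 bits
Distinct pixel values = 2^40
= 1,099,511,627,776 pixel values


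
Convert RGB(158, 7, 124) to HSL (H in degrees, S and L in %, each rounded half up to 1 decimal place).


Normalize: R'=158/255≈0.6196, G'=7/255≈0.0275, B'=124/255≈0.4863
Max=158/255, Min=7/255, Δ=Max-Min=151/255
L = (Max+Min)/2 = (158+7)/510 = 165/510 = 0.32352… → L = 32.4%
L ≤ 0.5 → S = Δ/(Max+Min) = 151/(158+7) = 151/165 = 0.91515… → S = 91.5%
(the 1/255 factors cancel in S and H, so raw channel differences can be used)
Max is R' → H = 60 × (((G-B)/Δ) mod 6) = 60 × (((7-124)/151) mod 6)
  (-117)/151 = -0.7748…; negative, so add 6 → 5.2251…
  H = 60 × 5.2251… = 313.509…° → H = 313.5°
= HSL(313.5°, 91.5%, 32.4%)


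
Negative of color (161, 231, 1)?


Invert: (255-R, 255-G, 255-B)
R: 255-161 = 94
G: 255-231 = 24
B: 255-1 = 254
= RGB(94, 24, 254)


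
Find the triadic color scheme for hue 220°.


Triadic: equally spaced at 120° intervals
H1 = 220°
H2 = (220 + 120) mod 360 = 340°
H3 = (220 + 240) mod 360 = 100°
Triadic = 220°, 340°, 100°


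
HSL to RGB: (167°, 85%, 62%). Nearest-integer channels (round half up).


H=167°, S=0.85, L=0.62
C = (1-|2L-1|)×S = (1-|0.24|)×0.85 = 0.646
H' = H/60 = 167/60 ≈ 2.7833; X = C×(1-|H' mod 2 - 1|) ≈ 0.5060
m = L - C/2 = 0.62 - 0.323 = 0.297
Sector ⌊H'⌋ = 2 → (R',G',B') = (0.0, 0.646, ≈0.5060)
RGB = ((R'+m)×255, (G'+m)×255, (B'+m)×255) = (75.735, 240.465, 204.7735)
Round half up → RGB(76, 240, 205)


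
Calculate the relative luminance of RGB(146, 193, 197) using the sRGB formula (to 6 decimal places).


Linearize each channel (sRGB transfer function): c = v/255; c_lin = c/12.92 if c ≤ 0.04045, else ((c+0.055)/1.055)^2.4
  R: 146/255 ≈ 0.572549 > 0.04045 → ((0.572549+0.055)/1.055)^2.4 ≈ 0.287441
  G: 193/255 ≈ 0.756863 > 0.04045 → ((0.756863+0.055)/1.055)^2.4 ≈ 0.533276
  B: 197/255 ≈ 0.772549 > 0.04045 → ((0.772549+0.055)/1.055)^2.4 ≈ 0.558340
R_lin = 0.287441, G_lin = 0.533276, B_lin = 0.558340
L = 0.2126×R + 0.7152×G + 0.0722×B
L = 0.2126×0.287441 + 0.7152×0.533276 + 0.0722×0.558340
L ≈ 0.482821


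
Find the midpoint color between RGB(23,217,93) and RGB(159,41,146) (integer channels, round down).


Midpoint: each channel = ⌊(C₁+C₂)/2⌋
R: ⌊(23+159)/2⌋ = 91
G: ⌊(217+41)/2⌋ = 129
B: ⌊(93+146)/2⌋ = 119
= RGB(91, 129, 119)


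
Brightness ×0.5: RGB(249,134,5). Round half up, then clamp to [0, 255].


Multiply each channel by 0.5, round half up, clamp to [0, 255]
R: 249×0.5 = 124.5 → round → 125
G: 134×0.5 = 67
B: 5×0.5 = 2.5 → round → 3
= RGB(125, 67, 3)


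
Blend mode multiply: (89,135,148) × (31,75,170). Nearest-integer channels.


Multiply: C = A×B/255, rounded to nearest integer
R: 89×31/255 = 2759/255 ≈ 10.820 → 11
G: 135×75/255 = 10125/255 ≈ 39.706 → 40
B: 148×170/255 = 25160/255 ≈ 98.667 → 99
= RGB(11, 40, 99)
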